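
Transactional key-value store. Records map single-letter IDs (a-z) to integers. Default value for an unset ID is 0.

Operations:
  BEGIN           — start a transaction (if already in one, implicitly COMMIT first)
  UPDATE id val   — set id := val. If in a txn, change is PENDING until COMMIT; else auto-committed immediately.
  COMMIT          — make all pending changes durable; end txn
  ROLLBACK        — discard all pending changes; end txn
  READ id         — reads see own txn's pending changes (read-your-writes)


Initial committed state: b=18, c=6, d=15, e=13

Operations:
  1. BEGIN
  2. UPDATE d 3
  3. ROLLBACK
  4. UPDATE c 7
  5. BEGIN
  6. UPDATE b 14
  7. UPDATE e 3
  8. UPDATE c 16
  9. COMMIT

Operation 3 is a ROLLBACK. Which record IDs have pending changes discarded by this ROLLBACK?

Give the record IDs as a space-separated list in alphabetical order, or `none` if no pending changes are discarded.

Initial committed: {b=18, c=6, d=15, e=13}
Op 1: BEGIN: in_txn=True, pending={}
Op 2: UPDATE d=3 (pending; pending now {d=3})
Op 3: ROLLBACK: discarded pending ['d']; in_txn=False
Op 4: UPDATE c=7 (auto-commit; committed c=7)
Op 5: BEGIN: in_txn=True, pending={}
Op 6: UPDATE b=14 (pending; pending now {b=14})
Op 7: UPDATE e=3 (pending; pending now {b=14, e=3})
Op 8: UPDATE c=16 (pending; pending now {b=14, c=16, e=3})
Op 9: COMMIT: merged ['b', 'c', 'e'] into committed; committed now {b=14, c=16, d=15, e=3}
ROLLBACK at op 3 discards: ['d']

Answer: d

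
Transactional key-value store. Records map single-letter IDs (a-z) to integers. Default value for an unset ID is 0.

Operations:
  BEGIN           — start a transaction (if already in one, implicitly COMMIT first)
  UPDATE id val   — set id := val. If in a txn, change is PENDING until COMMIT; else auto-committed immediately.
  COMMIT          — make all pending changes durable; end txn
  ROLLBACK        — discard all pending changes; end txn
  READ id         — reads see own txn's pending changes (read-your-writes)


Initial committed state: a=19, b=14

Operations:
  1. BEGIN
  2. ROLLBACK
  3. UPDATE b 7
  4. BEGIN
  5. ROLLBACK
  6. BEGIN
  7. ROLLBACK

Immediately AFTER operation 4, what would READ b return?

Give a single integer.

Initial committed: {a=19, b=14}
Op 1: BEGIN: in_txn=True, pending={}
Op 2: ROLLBACK: discarded pending []; in_txn=False
Op 3: UPDATE b=7 (auto-commit; committed b=7)
Op 4: BEGIN: in_txn=True, pending={}
After op 4: visible(b) = 7 (pending={}, committed={a=19, b=7})

Answer: 7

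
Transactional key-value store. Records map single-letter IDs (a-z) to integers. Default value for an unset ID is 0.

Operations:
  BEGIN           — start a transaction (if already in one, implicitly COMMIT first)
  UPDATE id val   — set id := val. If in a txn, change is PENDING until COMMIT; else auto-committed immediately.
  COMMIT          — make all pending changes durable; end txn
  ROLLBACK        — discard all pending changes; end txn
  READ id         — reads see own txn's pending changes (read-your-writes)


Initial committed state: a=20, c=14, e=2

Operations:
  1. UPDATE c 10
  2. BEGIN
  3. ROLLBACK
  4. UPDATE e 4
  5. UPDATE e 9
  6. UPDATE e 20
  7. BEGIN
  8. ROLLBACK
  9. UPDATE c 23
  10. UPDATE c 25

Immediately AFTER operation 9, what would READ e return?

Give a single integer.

Initial committed: {a=20, c=14, e=2}
Op 1: UPDATE c=10 (auto-commit; committed c=10)
Op 2: BEGIN: in_txn=True, pending={}
Op 3: ROLLBACK: discarded pending []; in_txn=False
Op 4: UPDATE e=4 (auto-commit; committed e=4)
Op 5: UPDATE e=9 (auto-commit; committed e=9)
Op 6: UPDATE e=20 (auto-commit; committed e=20)
Op 7: BEGIN: in_txn=True, pending={}
Op 8: ROLLBACK: discarded pending []; in_txn=False
Op 9: UPDATE c=23 (auto-commit; committed c=23)
After op 9: visible(e) = 20 (pending={}, committed={a=20, c=23, e=20})

Answer: 20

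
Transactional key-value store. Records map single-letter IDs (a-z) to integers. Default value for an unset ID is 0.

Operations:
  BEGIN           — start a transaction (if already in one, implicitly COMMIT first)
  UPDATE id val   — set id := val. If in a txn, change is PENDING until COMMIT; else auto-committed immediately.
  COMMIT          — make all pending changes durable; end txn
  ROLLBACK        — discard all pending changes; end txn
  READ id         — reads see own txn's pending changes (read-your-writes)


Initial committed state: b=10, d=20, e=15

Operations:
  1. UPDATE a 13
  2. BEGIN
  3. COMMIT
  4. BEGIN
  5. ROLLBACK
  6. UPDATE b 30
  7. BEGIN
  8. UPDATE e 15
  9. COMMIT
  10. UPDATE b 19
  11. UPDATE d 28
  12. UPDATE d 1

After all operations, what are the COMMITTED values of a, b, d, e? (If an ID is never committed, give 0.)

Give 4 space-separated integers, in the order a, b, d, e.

Initial committed: {b=10, d=20, e=15}
Op 1: UPDATE a=13 (auto-commit; committed a=13)
Op 2: BEGIN: in_txn=True, pending={}
Op 3: COMMIT: merged [] into committed; committed now {a=13, b=10, d=20, e=15}
Op 4: BEGIN: in_txn=True, pending={}
Op 5: ROLLBACK: discarded pending []; in_txn=False
Op 6: UPDATE b=30 (auto-commit; committed b=30)
Op 7: BEGIN: in_txn=True, pending={}
Op 8: UPDATE e=15 (pending; pending now {e=15})
Op 9: COMMIT: merged ['e'] into committed; committed now {a=13, b=30, d=20, e=15}
Op 10: UPDATE b=19 (auto-commit; committed b=19)
Op 11: UPDATE d=28 (auto-commit; committed d=28)
Op 12: UPDATE d=1 (auto-commit; committed d=1)
Final committed: {a=13, b=19, d=1, e=15}

Answer: 13 19 1 15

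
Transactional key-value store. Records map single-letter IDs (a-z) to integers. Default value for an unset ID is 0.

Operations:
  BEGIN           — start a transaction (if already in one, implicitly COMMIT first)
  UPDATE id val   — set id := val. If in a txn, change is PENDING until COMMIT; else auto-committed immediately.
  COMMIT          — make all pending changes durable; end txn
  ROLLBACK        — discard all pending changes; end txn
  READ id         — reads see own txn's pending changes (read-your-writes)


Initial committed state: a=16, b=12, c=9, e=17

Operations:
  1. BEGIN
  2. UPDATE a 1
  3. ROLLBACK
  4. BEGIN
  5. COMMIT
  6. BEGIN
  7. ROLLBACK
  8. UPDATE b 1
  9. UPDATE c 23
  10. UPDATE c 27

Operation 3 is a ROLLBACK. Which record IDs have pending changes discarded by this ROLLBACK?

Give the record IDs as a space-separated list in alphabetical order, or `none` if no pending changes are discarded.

Initial committed: {a=16, b=12, c=9, e=17}
Op 1: BEGIN: in_txn=True, pending={}
Op 2: UPDATE a=1 (pending; pending now {a=1})
Op 3: ROLLBACK: discarded pending ['a']; in_txn=False
Op 4: BEGIN: in_txn=True, pending={}
Op 5: COMMIT: merged [] into committed; committed now {a=16, b=12, c=9, e=17}
Op 6: BEGIN: in_txn=True, pending={}
Op 7: ROLLBACK: discarded pending []; in_txn=False
Op 8: UPDATE b=1 (auto-commit; committed b=1)
Op 9: UPDATE c=23 (auto-commit; committed c=23)
Op 10: UPDATE c=27 (auto-commit; committed c=27)
ROLLBACK at op 3 discards: ['a']

Answer: a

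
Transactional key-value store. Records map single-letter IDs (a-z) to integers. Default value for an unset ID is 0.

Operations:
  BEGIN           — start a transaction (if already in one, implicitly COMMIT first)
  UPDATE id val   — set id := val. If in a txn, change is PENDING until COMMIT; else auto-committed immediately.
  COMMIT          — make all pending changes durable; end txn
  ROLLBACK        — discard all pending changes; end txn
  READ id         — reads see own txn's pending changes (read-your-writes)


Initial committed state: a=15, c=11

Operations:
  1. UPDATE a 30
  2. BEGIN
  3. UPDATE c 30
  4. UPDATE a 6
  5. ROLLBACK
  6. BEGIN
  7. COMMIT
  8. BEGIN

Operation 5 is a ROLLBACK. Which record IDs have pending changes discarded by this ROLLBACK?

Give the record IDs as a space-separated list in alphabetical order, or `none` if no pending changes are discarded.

Answer: a c

Derivation:
Initial committed: {a=15, c=11}
Op 1: UPDATE a=30 (auto-commit; committed a=30)
Op 2: BEGIN: in_txn=True, pending={}
Op 3: UPDATE c=30 (pending; pending now {c=30})
Op 4: UPDATE a=6 (pending; pending now {a=6, c=30})
Op 5: ROLLBACK: discarded pending ['a', 'c']; in_txn=False
Op 6: BEGIN: in_txn=True, pending={}
Op 7: COMMIT: merged [] into committed; committed now {a=30, c=11}
Op 8: BEGIN: in_txn=True, pending={}
ROLLBACK at op 5 discards: ['a', 'c']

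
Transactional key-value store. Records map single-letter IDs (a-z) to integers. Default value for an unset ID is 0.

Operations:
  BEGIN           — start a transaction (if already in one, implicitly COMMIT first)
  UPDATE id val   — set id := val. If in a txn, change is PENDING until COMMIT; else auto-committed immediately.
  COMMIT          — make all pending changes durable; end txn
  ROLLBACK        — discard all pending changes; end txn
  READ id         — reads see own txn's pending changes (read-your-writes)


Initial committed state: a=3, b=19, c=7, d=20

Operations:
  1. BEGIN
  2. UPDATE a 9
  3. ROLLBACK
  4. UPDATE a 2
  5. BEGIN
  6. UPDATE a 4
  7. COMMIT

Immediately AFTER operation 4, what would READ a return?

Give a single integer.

Answer: 2

Derivation:
Initial committed: {a=3, b=19, c=7, d=20}
Op 1: BEGIN: in_txn=True, pending={}
Op 2: UPDATE a=9 (pending; pending now {a=9})
Op 3: ROLLBACK: discarded pending ['a']; in_txn=False
Op 4: UPDATE a=2 (auto-commit; committed a=2)
After op 4: visible(a) = 2 (pending={}, committed={a=2, b=19, c=7, d=20})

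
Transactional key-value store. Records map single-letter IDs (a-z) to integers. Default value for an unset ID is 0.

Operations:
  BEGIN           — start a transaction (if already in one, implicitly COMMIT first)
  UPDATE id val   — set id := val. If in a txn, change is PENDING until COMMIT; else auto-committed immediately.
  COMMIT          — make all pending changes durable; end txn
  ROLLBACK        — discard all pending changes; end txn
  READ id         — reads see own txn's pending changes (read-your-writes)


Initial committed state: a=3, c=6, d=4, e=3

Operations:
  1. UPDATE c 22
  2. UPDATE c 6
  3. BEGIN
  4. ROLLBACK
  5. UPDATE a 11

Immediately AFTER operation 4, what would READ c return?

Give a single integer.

Initial committed: {a=3, c=6, d=4, e=3}
Op 1: UPDATE c=22 (auto-commit; committed c=22)
Op 2: UPDATE c=6 (auto-commit; committed c=6)
Op 3: BEGIN: in_txn=True, pending={}
Op 4: ROLLBACK: discarded pending []; in_txn=False
After op 4: visible(c) = 6 (pending={}, committed={a=3, c=6, d=4, e=3})

Answer: 6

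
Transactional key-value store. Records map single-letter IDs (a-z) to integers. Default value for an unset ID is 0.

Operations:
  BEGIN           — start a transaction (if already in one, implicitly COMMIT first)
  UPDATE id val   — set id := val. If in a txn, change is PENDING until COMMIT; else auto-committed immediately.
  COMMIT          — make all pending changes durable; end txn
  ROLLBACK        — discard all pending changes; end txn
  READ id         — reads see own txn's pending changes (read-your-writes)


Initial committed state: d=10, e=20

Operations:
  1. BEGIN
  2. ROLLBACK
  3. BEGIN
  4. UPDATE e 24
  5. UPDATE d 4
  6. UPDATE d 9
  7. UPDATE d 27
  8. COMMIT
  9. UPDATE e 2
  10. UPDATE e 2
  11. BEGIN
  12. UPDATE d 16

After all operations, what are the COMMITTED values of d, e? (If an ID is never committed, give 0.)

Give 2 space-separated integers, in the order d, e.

Answer: 27 2

Derivation:
Initial committed: {d=10, e=20}
Op 1: BEGIN: in_txn=True, pending={}
Op 2: ROLLBACK: discarded pending []; in_txn=False
Op 3: BEGIN: in_txn=True, pending={}
Op 4: UPDATE e=24 (pending; pending now {e=24})
Op 5: UPDATE d=4 (pending; pending now {d=4, e=24})
Op 6: UPDATE d=9 (pending; pending now {d=9, e=24})
Op 7: UPDATE d=27 (pending; pending now {d=27, e=24})
Op 8: COMMIT: merged ['d', 'e'] into committed; committed now {d=27, e=24}
Op 9: UPDATE e=2 (auto-commit; committed e=2)
Op 10: UPDATE e=2 (auto-commit; committed e=2)
Op 11: BEGIN: in_txn=True, pending={}
Op 12: UPDATE d=16 (pending; pending now {d=16})
Final committed: {d=27, e=2}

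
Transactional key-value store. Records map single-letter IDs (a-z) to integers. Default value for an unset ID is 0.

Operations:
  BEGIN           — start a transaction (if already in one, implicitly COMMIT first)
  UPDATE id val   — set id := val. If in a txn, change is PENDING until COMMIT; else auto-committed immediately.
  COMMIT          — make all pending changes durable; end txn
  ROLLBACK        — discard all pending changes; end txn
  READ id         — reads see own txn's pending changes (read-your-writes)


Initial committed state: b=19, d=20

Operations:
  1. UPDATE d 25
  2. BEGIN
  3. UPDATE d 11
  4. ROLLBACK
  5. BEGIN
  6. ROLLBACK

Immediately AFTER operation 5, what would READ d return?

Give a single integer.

Answer: 25

Derivation:
Initial committed: {b=19, d=20}
Op 1: UPDATE d=25 (auto-commit; committed d=25)
Op 2: BEGIN: in_txn=True, pending={}
Op 3: UPDATE d=11 (pending; pending now {d=11})
Op 4: ROLLBACK: discarded pending ['d']; in_txn=False
Op 5: BEGIN: in_txn=True, pending={}
After op 5: visible(d) = 25 (pending={}, committed={b=19, d=25})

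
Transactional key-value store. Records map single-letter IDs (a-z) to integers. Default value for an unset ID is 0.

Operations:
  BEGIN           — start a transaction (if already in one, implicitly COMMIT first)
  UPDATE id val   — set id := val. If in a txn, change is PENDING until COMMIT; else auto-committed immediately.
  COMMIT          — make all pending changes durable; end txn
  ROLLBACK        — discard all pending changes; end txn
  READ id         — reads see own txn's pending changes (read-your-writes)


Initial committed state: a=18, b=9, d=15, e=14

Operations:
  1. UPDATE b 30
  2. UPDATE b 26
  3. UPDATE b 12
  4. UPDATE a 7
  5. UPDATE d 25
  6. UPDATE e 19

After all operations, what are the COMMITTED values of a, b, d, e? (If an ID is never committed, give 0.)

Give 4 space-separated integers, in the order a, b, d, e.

Answer: 7 12 25 19

Derivation:
Initial committed: {a=18, b=9, d=15, e=14}
Op 1: UPDATE b=30 (auto-commit; committed b=30)
Op 2: UPDATE b=26 (auto-commit; committed b=26)
Op 3: UPDATE b=12 (auto-commit; committed b=12)
Op 4: UPDATE a=7 (auto-commit; committed a=7)
Op 5: UPDATE d=25 (auto-commit; committed d=25)
Op 6: UPDATE e=19 (auto-commit; committed e=19)
Final committed: {a=7, b=12, d=25, e=19}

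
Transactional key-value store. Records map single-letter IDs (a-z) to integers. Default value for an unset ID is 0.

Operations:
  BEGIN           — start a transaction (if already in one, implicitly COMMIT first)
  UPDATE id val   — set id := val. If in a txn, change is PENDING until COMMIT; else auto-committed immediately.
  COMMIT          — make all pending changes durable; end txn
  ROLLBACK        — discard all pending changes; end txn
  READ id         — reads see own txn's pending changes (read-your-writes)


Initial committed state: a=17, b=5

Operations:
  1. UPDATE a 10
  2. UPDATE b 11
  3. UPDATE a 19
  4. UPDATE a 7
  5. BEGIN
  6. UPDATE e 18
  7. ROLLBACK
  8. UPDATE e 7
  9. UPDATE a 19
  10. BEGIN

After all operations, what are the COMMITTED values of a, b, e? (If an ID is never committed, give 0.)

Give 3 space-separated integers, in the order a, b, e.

Answer: 19 11 7

Derivation:
Initial committed: {a=17, b=5}
Op 1: UPDATE a=10 (auto-commit; committed a=10)
Op 2: UPDATE b=11 (auto-commit; committed b=11)
Op 3: UPDATE a=19 (auto-commit; committed a=19)
Op 4: UPDATE a=7 (auto-commit; committed a=7)
Op 5: BEGIN: in_txn=True, pending={}
Op 6: UPDATE e=18 (pending; pending now {e=18})
Op 7: ROLLBACK: discarded pending ['e']; in_txn=False
Op 8: UPDATE e=7 (auto-commit; committed e=7)
Op 9: UPDATE a=19 (auto-commit; committed a=19)
Op 10: BEGIN: in_txn=True, pending={}
Final committed: {a=19, b=11, e=7}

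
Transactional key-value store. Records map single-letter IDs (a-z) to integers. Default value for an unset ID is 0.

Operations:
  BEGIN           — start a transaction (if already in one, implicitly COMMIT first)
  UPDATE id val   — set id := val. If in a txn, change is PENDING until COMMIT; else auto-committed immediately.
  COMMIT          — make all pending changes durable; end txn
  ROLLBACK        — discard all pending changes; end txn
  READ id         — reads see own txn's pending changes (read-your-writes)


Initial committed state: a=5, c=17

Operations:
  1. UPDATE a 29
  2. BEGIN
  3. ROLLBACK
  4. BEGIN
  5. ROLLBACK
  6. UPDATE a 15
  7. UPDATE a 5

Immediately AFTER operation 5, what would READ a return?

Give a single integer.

Initial committed: {a=5, c=17}
Op 1: UPDATE a=29 (auto-commit; committed a=29)
Op 2: BEGIN: in_txn=True, pending={}
Op 3: ROLLBACK: discarded pending []; in_txn=False
Op 4: BEGIN: in_txn=True, pending={}
Op 5: ROLLBACK: discarded pending []; in_txn=False
After op 5: visible(a) = 29 (pending={}, committed={a=29, c=17})

Answer: 29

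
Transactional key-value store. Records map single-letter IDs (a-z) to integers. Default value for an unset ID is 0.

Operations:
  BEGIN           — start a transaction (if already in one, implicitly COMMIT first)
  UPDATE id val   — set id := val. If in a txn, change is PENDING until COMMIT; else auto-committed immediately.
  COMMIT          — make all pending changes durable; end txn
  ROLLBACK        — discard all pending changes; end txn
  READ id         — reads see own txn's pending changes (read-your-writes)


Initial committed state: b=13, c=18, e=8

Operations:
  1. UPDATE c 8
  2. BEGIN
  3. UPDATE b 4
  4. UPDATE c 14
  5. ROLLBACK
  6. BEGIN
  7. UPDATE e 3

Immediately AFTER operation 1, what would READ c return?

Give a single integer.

Initial committed: {b=13, c=18, e=8}
Op 1: UPDATE c=8 (auto-commit; committed c=8)
After op 1: visible(c) = 8 (pending={}, committed={b=13, c=8, e=8})

Answer: 8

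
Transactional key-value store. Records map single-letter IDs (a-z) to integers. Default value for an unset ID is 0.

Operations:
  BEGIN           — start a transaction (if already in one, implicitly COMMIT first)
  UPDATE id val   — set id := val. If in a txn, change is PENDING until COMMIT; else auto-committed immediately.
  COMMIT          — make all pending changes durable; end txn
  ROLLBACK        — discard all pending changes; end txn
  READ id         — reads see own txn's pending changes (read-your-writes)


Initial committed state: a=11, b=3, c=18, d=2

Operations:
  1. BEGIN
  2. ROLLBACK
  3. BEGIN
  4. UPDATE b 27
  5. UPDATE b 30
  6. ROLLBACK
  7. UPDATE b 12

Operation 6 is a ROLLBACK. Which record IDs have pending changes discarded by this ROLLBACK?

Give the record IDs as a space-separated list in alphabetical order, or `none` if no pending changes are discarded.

Initial committed: {a=11, b=3, c=18, d=2}
Op 1: BEGIN: in_txn=True, pending={}
Op 2: ROLLBACK: discarded pending []; in_txn=False
Op 3: BEGIN: in_txn=True, pending={}
Op 4: UPDATE b=27 (pending; pending now {b=27})
Op 5: UPDATE b=30 (pending; pending now {b=30})
Op 6: ROLLBACK: discarded pending ['b']; in_txn=False
Op 7: UPDATE b=12 (auto-commit; committed b=12)
ROLLBACK at op 6 discards: ['b']

Answer: b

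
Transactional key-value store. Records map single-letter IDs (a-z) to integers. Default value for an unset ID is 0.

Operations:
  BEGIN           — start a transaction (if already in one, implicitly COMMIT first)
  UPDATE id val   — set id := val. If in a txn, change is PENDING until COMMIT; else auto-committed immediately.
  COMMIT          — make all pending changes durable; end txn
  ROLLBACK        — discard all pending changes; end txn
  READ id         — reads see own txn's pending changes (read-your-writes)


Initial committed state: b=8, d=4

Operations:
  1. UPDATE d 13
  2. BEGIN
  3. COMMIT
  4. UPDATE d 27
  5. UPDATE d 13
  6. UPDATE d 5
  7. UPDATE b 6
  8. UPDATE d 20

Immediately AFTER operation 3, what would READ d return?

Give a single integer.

Initial committed: {b=8, d=4}
Op 1: UPDATE d=13 (auto-commit; committed d=13)
Op 2: BEGIN: in_txn=True, pending={}
Op 3: COMMIT: merged [] into committed; committed now {b=8, d=13}
After op 3: visible(d) = 13 (pending={}, committed={b=8, d=13})

Answer: 13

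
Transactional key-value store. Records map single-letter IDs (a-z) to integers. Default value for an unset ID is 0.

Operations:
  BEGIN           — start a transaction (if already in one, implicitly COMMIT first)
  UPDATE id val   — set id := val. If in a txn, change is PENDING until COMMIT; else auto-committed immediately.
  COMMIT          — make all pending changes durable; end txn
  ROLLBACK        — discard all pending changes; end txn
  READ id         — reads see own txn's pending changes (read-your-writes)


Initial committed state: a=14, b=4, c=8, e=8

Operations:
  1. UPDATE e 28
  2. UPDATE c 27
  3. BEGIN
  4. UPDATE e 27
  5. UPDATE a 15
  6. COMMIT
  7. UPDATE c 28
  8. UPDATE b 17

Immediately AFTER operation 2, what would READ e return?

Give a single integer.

Initial committed: {a=14, b=4, c=8, e=8}
Op 1: UPDATE e=28 (auto-commit; committed e=28)
Op 2: UPDATE c=27 (auto-commit; committed c=27)
After op 2: visible(e) = 28 (pending={}, committed={a=14, b=4, c=27, e=28})

Answer: 28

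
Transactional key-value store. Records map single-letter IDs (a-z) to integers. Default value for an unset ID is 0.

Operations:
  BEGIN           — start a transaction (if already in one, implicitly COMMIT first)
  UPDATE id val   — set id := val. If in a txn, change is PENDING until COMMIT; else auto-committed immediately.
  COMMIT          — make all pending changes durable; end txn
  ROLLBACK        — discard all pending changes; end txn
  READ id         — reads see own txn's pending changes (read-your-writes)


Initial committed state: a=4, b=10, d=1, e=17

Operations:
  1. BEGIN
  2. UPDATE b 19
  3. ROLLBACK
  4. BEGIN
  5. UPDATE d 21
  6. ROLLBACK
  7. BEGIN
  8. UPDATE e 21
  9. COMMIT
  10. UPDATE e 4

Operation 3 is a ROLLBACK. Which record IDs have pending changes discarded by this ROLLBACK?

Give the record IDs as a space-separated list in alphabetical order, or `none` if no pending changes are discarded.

Answer: b

Derivation:
Initial committed: {a=4, b=10, d=1, e=17}
Op 1: BEGIN: in_txn=True, pending={}
Op 2: UPDATE b=19 (pending; pending now {b=19})
Op 3: ROLLBACK: discarded pending ['b']; in_txn=False
Op 4: BEGIN: in_txn=True, pending={}
Op 5: UPDATE d=21 (pending; pending now {d=21})
Op 6: ROLLBACK: discarded pending ['d']; in_txn=False
Op 7: BEGIN: in_txn=True, pending={}
Op 8: UPDATE e=21 (pending; pending now {e=21})
Op 9: COMMIT: merged ['e'] into committed; committed now {a=4, b=10, d=1, e=21}
Op 10: UPDATE e=4 (auto-commit; committed e=4)
ROLLBACK at op 3 discards: ['b']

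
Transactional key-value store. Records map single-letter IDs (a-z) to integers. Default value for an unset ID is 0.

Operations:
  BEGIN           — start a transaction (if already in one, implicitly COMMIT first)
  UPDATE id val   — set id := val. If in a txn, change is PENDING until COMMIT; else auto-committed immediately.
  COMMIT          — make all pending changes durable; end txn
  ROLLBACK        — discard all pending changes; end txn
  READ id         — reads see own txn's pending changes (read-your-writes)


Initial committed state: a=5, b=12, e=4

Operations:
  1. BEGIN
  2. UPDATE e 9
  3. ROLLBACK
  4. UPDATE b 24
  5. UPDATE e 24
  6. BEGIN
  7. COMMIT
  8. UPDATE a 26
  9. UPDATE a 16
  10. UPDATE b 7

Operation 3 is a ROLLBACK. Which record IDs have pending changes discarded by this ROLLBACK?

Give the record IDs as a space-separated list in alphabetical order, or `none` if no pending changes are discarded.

Initial committed: {a=5, b=12, e=4}
Op 1: BEGIN: in_txn=True, pending={}
Op 2: UPDATE e=9 (pending; pending now {e=9})
Op 3: ROLLBACK: discarded pending ['e']; in_txn=False
Op 4: UPDATE b=24 (auto-commit; committed b=24)
Op 5: UPDATE e=24 (auto-commit; committed e=24)
Op 6: BEGIN: in_txn=True, pending={}
Op 7: COMMIT: merged [] into committed; committed now {a=5, b=24, e=24}
Op 8: UPDATE a=26 (auto-commit; committed a=26)
Op 9: UPDATE a=16 (auto-commit; committed a=16)
Op 10: UPDATE b=7 (auto-commit; committed b=7)
ROLLBACK at op 3 discards: ['e']

Answer: e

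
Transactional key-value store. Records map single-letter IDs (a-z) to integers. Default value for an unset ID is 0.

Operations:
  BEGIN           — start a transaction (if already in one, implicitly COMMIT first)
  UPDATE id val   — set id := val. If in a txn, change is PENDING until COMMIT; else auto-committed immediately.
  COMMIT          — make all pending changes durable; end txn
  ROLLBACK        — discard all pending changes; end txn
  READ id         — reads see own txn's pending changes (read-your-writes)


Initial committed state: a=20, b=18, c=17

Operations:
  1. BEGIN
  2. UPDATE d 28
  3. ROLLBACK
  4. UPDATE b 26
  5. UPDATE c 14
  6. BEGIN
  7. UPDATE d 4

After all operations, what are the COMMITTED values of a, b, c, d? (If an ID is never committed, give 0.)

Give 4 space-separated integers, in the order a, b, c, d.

Answer: 20 26 14 0

Derivation:
Initial committed: {a=20, b=18, c=17}
Op 1: BEGIN: in_txn=True, pending={}
Op 2: UPDATE d=28 (pending; pending now {d=28})
Op 3: ROLLBACK: discarded pending ['d']; in_txn=False
Op 4: UPDATE b=26 (auto-commit; committed b=26)
Op 5: UPDATE c=14 (auto-commit; committed c=14)
Op 6: BEGIN: in_txn=True, pending={}
Op 7: UPDATE d=4 (pending; pending now {d=4})
Final committed: {a=20, b=26, c=14}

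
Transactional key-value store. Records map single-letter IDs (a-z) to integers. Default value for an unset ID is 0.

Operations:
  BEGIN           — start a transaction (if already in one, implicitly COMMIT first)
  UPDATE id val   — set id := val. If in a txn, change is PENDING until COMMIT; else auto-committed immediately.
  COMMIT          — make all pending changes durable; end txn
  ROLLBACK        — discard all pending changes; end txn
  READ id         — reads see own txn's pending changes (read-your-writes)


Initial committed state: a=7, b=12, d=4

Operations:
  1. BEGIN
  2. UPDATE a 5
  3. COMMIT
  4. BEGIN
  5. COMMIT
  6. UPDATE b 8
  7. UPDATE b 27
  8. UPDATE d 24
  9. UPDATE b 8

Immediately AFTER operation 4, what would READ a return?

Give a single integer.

Answer: 5

Derivation:
Initial committed: {a=7, b=12, d=4}
Op 1: BEGIN: in_txn=True, pending={}
Op 2: UPDATE a=5 (pending; pending now {a=5})
Op 3: COMMIT: merged ['a'] into committed; committed now {a=5, b=12, d=4}
Op 4: BEGIN: in_txn=True, pending={}
After op 4: visible(a) = 5 (pending={}, committed={a=5, b=12, d=4})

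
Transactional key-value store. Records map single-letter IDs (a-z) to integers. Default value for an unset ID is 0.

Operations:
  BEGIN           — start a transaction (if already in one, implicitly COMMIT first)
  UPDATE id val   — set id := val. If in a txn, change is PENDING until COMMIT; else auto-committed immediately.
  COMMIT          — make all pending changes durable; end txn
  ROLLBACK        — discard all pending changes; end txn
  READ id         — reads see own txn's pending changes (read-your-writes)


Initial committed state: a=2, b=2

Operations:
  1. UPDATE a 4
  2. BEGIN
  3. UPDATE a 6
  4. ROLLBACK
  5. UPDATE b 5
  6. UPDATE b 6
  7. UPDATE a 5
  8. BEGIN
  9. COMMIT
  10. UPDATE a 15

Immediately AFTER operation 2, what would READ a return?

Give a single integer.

Answer: 4

Derivation:
Initial committed: {a=2, b=2}
Op 1: UPDATE a=4 (auto-commit; committed a=4)
Op 2: BEGIN: in_txn=True, pending={}
After op 2: visible(a) = 4 (pending={}, committed={a=4, b=2})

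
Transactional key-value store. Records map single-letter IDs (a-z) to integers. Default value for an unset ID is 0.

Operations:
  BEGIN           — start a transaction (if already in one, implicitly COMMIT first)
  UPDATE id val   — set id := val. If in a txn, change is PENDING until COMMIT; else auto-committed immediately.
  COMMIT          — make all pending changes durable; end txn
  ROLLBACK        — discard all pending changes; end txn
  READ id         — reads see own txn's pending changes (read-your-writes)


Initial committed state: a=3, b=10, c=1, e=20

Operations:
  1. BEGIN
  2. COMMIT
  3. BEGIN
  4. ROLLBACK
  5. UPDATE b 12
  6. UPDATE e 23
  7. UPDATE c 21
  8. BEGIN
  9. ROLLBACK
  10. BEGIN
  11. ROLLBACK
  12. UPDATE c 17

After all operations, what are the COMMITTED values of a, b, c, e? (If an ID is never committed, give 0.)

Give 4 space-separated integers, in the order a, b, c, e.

Answer: 3 12 17 23

Derivation:
Initial committed: {a=3, b=10, c=1, e=20}
Op 1: BEGIN: in_txn=True, pending={}
Op 2: COMMIT: merged [] into committed; committed now {a=3, b=10, c=1, e=20}
Op 3: BEGIN: in_txn=True, pending={}
Op 4: ROLLBACK: discarded pending []; in_txn=False
Op 5: UPDATE b=12 (auto-commit; committed b=12)
Op 6: UPDATE e=23 (auto-commit; committed e=23)
Op 7: UPDATE c=21 (auto-commit; committed c=21)
Op 8: BEGIN: in_txn=True, pending={}
Op 9: ROLLBACK: discarded pending []; in_txn=False
Op 10: BEGIN: in_txn=True, pending={}
Op 11: ROLLBACK: discarded pending []; in_txn=False
Op 12: UPDATE c=17 (auto-commit; committed c=17)
Final committed: {a=3, b=12, c=17, e=23}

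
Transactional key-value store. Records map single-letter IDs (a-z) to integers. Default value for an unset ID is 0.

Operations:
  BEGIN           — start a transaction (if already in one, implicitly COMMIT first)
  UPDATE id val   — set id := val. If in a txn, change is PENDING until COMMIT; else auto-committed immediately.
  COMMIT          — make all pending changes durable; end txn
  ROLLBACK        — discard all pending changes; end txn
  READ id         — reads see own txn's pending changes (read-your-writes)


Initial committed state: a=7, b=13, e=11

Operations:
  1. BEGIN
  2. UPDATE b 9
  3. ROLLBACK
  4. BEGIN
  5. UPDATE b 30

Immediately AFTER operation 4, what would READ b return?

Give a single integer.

Answer: 13

Derivation:
Initial committed: {a=7, b=13, e=11}
Op 1: BEGIN: in_txn=True, pending={}
Op 2: UPDATE b=9 (pending; pending now {b=9})
Op 3: ROLLBACK: discarded pending ['b']; in_txn=False
Op 4: BEGIN: in_txn=True, pending={}
After op 4: visible(b) = 13 (pending={}, committed={a=7, b=13, e=11})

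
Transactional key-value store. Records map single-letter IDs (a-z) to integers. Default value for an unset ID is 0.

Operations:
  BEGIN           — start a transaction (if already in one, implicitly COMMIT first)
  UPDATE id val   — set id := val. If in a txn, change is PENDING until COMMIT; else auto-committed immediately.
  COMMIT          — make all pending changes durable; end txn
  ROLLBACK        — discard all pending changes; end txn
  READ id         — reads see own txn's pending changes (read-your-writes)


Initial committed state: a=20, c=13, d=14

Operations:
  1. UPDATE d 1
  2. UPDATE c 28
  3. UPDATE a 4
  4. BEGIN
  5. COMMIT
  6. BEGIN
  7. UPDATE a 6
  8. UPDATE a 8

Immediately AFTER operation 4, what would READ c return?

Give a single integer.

Answer: 28

Derivation:
Initial committed: {a=20, c=13, d=14}
Op 1: UPDATE d=1 (auto-commit; committed d=1)
Op 2: UPDATE c=28 (auto-commit; committed c=28)
Op 3: UPDATE a=4 (auto-commit; committed a=4)
Op 4: BEGIN: in_txn=True, pending={}
After op 4: visible(c) = 28 (pending={}, committed={a=4, c=28, d=1})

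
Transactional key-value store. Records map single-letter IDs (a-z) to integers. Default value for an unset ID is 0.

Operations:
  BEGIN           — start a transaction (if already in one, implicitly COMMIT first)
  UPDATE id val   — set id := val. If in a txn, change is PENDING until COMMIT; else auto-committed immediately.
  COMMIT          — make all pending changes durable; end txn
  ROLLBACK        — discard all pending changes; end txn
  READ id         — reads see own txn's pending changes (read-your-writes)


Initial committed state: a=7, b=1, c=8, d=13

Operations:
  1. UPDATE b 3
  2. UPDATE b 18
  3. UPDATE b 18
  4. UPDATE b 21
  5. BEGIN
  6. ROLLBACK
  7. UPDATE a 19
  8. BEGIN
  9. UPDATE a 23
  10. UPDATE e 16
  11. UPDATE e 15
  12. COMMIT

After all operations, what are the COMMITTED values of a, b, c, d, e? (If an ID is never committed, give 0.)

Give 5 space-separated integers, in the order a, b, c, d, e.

Answer: 23 21 8 13 15

Derivation:
Initial committed: {a=7, b=1, c=8, d=13}
Op 1: UPDATE b=3 (auto-commit; committed b=3)
Op 2: UPDATE b=18 (auto-commit; committed b=18)
Op 3: UPDATE b=18 (auto-commit; committed b=18)
Op 4: UPDATE b=21 (auto-commit; committed b=21)
Op 5: BEGIN: in_txn=True, pending={}
Op 6: ROLLBACK: discarded pending []; in_txn=False
Op 7: UPDATE a=19 (auto-commit; committed a=19)
Op 8: BEGIN: in_txn=True, pending={}
Op 9: UPDATE a=23 (pending; pending now {a=23})
Op 10: UPDATE e=16 (pending; pending now {a=23, e=16})
Op 11: UPDATE e=15 (pending; pending now {a=23, e=15})
Op 12: COMMIT: merged ['a', 'e'] into committed; committed now {a=23, b=21, c=8, d=13, e=15}
Final committed: {a=23, b=21, c=8, d=13, e=15}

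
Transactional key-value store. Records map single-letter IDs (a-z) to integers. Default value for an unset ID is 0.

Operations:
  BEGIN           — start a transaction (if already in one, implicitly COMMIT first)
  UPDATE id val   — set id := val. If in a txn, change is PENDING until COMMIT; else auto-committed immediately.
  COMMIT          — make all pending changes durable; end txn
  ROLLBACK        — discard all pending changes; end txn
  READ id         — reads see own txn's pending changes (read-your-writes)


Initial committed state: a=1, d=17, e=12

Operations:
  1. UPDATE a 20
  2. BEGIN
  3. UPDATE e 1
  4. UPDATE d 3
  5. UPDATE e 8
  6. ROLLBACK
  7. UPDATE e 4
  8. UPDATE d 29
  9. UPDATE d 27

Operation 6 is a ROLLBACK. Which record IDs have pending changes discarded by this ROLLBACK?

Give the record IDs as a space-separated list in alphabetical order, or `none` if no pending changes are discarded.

Initial committed: {a=1, d=17, e=12}
Op 1: UPDATE a=20 (auto-commit; committed a=20)
Op 2: BEGIN: in_txn=True, pending={}
Op 3: UPDATE e=1 (pending; pending now {e=1})
Op 4: UPDATE d=3 (pending; pending now {d=3, e=1})
Op 5: UPDATE e=8 (pending; pending now {d=3, e=8})
Op 6: ROLLBACK: discarded pending ['d', 'e']; in_txn=False
Op 7: UPDATE e=4 (auto-commit; committed e=4)
Op 8: UPDATE d=29 (auto-commit; committed d=29)
Op 9: UPDATE d=27 (auto-commit; committed d=27)
ROLLBACK at op 6 discards: ['d', 'e']

Answer: d e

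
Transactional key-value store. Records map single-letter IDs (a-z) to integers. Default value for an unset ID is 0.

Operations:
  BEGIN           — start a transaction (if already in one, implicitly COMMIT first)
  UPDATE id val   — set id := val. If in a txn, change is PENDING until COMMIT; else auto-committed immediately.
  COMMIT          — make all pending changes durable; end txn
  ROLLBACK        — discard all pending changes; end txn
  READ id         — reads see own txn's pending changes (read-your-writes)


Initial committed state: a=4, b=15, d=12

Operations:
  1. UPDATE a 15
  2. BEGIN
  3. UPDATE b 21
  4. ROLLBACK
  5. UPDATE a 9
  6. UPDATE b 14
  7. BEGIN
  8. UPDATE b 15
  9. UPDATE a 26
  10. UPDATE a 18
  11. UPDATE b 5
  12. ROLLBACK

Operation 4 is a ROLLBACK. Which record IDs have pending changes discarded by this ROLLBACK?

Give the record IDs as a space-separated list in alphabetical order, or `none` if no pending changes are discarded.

Initial committed: {a=4, b=15, d=12}
Op 1: UPDATE a=15 (auto-commit; committed a=15)
Op 2: BEGIN: in_txn=True, pending={}
Op 3: UPDATE b=21 (pending; pending now {b=21})
Op 4: ROLLBACK: discarded pending ['b']; in_txn=False
Op 5: UPDATE a=9 (auto-commit; committed a=9)
Op 6: UPDATE b=14 (auto-commit; committed b=14)
Op 7: BEGIN: in_txn=True, pending={}
Op 8: UPDATE b=15 (pending; pending now {b=15})
Op 9: UPDATE a=26 (pending; pending now {a=26, b=15})
Op 10: UPDATE a=18 (pending; pending now {a=18, b=15})
Op 11: UPDATE b=5 (pending; pending now {a=18, b=5})
Op 12: ROLLBACK: discarded pending ['a', 'b']; in_txn=False
ROLLBACK at op 4 discards: ['b']

Answer: b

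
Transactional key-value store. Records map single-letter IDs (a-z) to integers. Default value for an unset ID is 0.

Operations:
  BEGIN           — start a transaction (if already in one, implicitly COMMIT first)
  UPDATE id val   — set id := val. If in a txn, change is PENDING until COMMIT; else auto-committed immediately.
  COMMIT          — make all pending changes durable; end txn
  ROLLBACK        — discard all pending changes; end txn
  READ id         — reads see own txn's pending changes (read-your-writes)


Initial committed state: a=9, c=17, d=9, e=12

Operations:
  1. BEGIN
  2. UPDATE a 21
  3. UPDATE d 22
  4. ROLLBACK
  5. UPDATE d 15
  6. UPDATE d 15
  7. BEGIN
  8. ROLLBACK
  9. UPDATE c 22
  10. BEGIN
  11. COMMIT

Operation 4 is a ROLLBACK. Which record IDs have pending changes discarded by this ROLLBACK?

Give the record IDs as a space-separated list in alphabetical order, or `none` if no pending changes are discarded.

Initial committed: {a=9, c=17, d=9, e=12}
Op 1: BEGIN: in_txn=True, pending={}
Op 2: UPDATE a=21 (pending; pending now {a=21})
Op 3: UPDATE d=22 (pending; pending now {a=21, d=22})
Op 4: ROLLBACK: discarded pending ['a', 'd']; in_txn=False
Op 5: UPDATE d=15 (auto-commit; committed d=15)
Op 6: UPDATE d=15 (auto-commit; committed d=15)
Op 7: BEGIN: in_txn=True, pending={}
Op 8: ROLLBACK: discarded pending []; in_txn=False
Op 9: UPDATE c=22 (auto-commit; committed c=22)
Op 10: BEGIN: in_txn=True, pending={}
Op 11: COMMIT: merged [] into committed; committed now {a=9, c=22, d=15, e=12}
ROLLBACK at op 4 discards: ['a', 'd']

Answer: a d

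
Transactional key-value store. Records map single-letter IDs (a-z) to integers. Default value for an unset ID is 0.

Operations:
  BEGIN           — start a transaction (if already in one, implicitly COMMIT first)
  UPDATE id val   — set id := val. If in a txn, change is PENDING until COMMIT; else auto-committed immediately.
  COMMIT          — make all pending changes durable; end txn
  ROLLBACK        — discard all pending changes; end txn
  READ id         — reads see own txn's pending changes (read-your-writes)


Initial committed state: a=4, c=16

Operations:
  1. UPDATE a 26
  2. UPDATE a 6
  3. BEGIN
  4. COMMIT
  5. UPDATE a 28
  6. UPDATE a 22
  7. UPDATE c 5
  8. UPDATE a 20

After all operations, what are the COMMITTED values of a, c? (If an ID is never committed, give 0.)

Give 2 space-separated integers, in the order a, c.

Initial committed: {a=4, c=16}
Op 1: UPDATE a=26 (auto-commit; committed a=26)
Op 2: UPDATE a=6 (auto-commit; committed a=6)
Op 3: BEGIN: in_txn=True, pending={}
Op 4: COMMIT: merged [] into committed; committed now {a=6, c=16}
Op 5: UPDATE a=28 (auto-commit; committed a=28)
Op 6: UPDATE a=22 (auto-commit; committed a=22)
Op 7: UPDATE c=5 (auto-commit; committed c=5)
Op 8: UPDATE a=20 (auto-commit; committed a=20)
Final committed: {a=20, c=5}

Answer: 20 5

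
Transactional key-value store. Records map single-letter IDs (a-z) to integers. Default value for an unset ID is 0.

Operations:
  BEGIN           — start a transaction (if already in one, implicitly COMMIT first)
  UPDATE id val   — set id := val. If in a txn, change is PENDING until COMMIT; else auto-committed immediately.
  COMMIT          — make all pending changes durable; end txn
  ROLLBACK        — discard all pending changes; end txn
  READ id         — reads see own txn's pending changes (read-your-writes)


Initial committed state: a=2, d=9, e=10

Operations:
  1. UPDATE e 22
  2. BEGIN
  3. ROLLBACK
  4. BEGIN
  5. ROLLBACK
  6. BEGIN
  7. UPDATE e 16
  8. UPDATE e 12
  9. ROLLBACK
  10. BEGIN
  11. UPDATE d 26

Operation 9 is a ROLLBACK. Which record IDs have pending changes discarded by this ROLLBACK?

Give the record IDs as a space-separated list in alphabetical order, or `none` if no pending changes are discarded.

Answer: e

Derivation:
Initial committed: {a=2, d=9, e=10}
Op 1: UPDATE e=22 (auto-commit; committed e=22)
Op 2: BEGIN: in_txn=True, pending={}
Op 3: ROLLBACK: discarded pending []; in_txn=False
Op 4: BEGIN: in_txn=True, pending={}
Op 5: ROLLBACK: discarded pending []; in_txn=False
Op 6: BEGIN: in_txn=True, pending={}
Op 7: UPDATE e=16 (pending; pending now {e=16})
Op 8: UPDATE e=12 (pending; pending now {e=12})
Op 9: ROLLBACK: discarded pending ['e']; in_txn=False
Op 10: BEGIN: in_txn=True, pending={}
Op 11: UPDATE d=26 (pending; pending now {d=26})
ROLLBACK at op 9 discards: ['e']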